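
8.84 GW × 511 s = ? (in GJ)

4517.24 GJ

8.84 × 10⁹ × 511 = 4517.24 × 10⁹ J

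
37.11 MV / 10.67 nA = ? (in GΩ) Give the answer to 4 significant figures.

(37.11 × 10⁶) / (10.67 × 10⁻⁹) = 3.47798 × 10¹⁵ Ω

3478000 GΩ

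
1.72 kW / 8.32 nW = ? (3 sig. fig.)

(1.72 × 10³) / (8.32 × 10⁻⁹) = 0.2067 × 10¹²

207000000000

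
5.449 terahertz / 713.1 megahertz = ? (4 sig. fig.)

7641

(5.449e12) / (713.1e6) = 0.0076413e6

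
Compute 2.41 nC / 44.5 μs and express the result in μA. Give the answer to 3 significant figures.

(2.41e-9) / (44.5e-6) = 0.054157e-3 A

54.2 μA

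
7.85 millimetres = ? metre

0.00785 metres

milli = 1e-3, (no prefix) = 1e0; factor is 1e-3.
7.85 × 1e-3 = 0.00785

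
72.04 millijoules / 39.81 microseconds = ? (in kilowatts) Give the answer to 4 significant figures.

1.810 kilowatts

(72.04 × 10^-3) / (39.81 × 10^-6) = 1.8096 × 10^3 W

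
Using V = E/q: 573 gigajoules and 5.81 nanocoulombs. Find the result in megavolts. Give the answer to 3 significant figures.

(573 × 10^9) / (5.81 × 10^-9) = 98.623 × 10^18 V

98600000000000 megavolts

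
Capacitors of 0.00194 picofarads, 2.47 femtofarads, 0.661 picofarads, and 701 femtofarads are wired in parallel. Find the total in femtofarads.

In femtofarads:
  0.00194 picofarads = 0.00194 × 10^3 femtofarads = 1.94
  2.47 femtofarads → 2.47
  0.661 picofarads = 0.661 × 10^3 femtofarads = 661
  701 femtofarads → 701
Sum: 1.94 + 2.47 + 661 + 701 = 1366.41

1366.41 femtofarads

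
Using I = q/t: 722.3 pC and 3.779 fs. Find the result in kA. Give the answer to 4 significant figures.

(722.3 × 10^-12) / (3.779 × 10^-15) = 191.135 × 10^3 A

191.1 kA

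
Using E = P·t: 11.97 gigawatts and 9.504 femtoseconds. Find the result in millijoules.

11.97e9 × 9.504e-15 = 113.76288e-6 J

0.11376288 millijoules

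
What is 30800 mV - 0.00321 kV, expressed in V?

In V:
  30800 mV = 30800 × 10⁻³ V = 30.8
  0.00321 kV = 0.00321 × 10³ V = 3.21
Difference: 30.8 - 3.21 = 27.59

27.59 V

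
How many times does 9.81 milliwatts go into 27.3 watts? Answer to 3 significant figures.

2780

(27.3) / (9.81 × 10⁻³) = 2.783 × 10³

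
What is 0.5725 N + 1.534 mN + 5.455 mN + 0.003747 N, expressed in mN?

In mN:
  0.5725 N = 0.5725e3 mN = 572.5
  1.534 mN → 1.534
  5.455 mN → 5.455
  0.003747 N = 0.003747e3 mN = 3.747
Sum: 572.5 + 1.534 + 5.455 + 3.747 = 583.236

583.236 mN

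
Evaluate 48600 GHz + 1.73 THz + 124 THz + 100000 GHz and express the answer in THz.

In THz:
  48600 GHz = 48600 × 10^-3 THz = 48.6
  1.73 THz → 1.73
  124 THz → 124
  100000 GHz = 100000 × 10^-3 THz = 100
Sum: 48.6 + 1.73 + 124 + 100 = 274.33

274.33 THz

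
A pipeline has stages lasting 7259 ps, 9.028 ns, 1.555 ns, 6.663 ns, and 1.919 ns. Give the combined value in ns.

26.424 ns

In ns:
  7259 ps = 7259 × 10⁻³ ns = 7.259
  9.028 ns → 9.028
  1.555 ns → 1.555
  6.663 ns → 6.663
  1.919 ns → 1.919
Sum: 7.259 + 9.028 + 1.555 + 6.663 + 1.919 = 26.424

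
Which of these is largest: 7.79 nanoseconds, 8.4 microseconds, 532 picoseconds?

7.79 nanoseconds = 0.00000000779 seconds
8.4 microseconds = 0.0000084 seconds
532 picoseconds = 0.000000000532 seconds

8.4 microseconds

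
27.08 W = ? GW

0.00000002708 GW

(no prefix) = 1e0, giga = 1e9; factor is 1e-9.
27.08 × 1e-9 = 0.00000002708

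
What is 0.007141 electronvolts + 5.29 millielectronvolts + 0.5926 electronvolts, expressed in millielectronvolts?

605.031 millielectronvolts

In millielectronvolts:
  0.007141 electronvolts = 0.007141 × 10^3 millielectronvolts = 7.141
  5.29 millielectronvolts → 5.29
  0.5926 electronvolts = 0.5926 × 10^3 millielectronvolts = 592.6
Sum: 7.141 + 5.29 + 592.6 = 605.031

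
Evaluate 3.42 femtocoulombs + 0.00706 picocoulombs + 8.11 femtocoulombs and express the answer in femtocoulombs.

18.59 femtocoulombs

In femtocoulombs:
  3.42 femtocoulombs → 3.42
  0.00706 picocoulombs = 0.00706 × 10^3 femtocoulombs = 7.06
  8.11 femtocoulombs → 8.11
Sum: 3.42 + 7.06 + 8.11 = 18.59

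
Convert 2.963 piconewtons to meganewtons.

pico = 1e-12, mega = 1e6; factor is 1e-18.
2.963 × 1e-18 = 0.000000000000000002963

0.000000000000000002963 meganewtons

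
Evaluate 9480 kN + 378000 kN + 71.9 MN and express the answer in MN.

In MN:
  9480 kN = 9480 × 10^-3 MN = 9.48
  378000 kN = 378000 × 10^-3 MN = 378
  71.9 MN → 71.9
Sum: 9.48 + 378 + 71.9 = 459.38

459.38 MN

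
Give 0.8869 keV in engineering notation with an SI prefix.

= 886.9 eV; mantissa already in [1, 1000).

886.9 eV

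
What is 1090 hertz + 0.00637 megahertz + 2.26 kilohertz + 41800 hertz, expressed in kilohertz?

51.52 kilohertz

In kilohertz:
  1090 hertz = 1090 × 10^-3 kilohertz = 1.09
  0.00637 megahertz = 0.00637 × 10^3 kilohertz = 6.37
  2.26 kilohertz → 2.26
  41800 hertz = 41800 × 10^-3 kilohertz = 41.8
Sum: 1.09 + 6.37 + 2.26 + 41.8 = 51.52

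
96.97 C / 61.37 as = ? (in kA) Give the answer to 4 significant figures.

(96.97) / (61.37e-18) = 1.58009e18 A

1580000000000000 kA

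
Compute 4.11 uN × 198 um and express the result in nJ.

4.11 × 10^-6 × 198 × 10^-6 = 813.78 × 10^-12 J

0.81378 nJ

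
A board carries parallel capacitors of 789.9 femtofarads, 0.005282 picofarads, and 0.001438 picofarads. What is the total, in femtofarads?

796.62 femtofarads

In femtofarads:
  789.9 femtofarads → 789.9
  0.005282 picofarads = 0.005282 × 10^3 femtofarads = 5.282
  0.001438 picofarads = 0.001438 × 10^3 femtofarads = 1.438
Sum: 789.9 + 5.282 + 1.438 = 796.62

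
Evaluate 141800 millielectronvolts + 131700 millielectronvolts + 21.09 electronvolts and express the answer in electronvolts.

294.59 electronvolts

In electronvolts:
  141800 millielectronvolts = 141800 × 10⁻³ electronvolts = 141.8
  131700 millielectronvolts = 131700 × 10⁻³ electronvolts = 131.7
  21.09 electronvolts → 21.09
Sum: 141.8 + 131.7 + 21.09 = 294.59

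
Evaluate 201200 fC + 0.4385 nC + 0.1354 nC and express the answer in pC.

In pC:
  201200 fC = 201200 × 10⁻³ pC = 201.2
  0.4385 nC = 0.4385 × 10³ pC = 438.5
  0.1354 nC = 0.1354 × 10³ pC = 135.4
Sum: 201.2 + 438.5 + 135.4 = 775.1

775.1 pC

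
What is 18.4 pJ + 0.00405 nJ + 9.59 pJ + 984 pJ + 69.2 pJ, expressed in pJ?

In pJ:
  18.4 pJ → 18.4
  0.00405 nJ = 0.00405 × 10³ pJ = 4.05
  9.59 pJ → 9.59
  984 pJ → 984
  69.2 pJ → 69.2
Sum: 18.4 + 4.05 + 9.59 + 984 + 69.2 = 1085.24

1085.24 pJ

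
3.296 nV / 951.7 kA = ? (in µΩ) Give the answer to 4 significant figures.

(3.296 × 10^-9) / (951.7 × 10^3) = 0.00346328 × 10^-12 Ω

0.000000003463 µΩ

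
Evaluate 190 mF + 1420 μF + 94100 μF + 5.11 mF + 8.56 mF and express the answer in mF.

In mF:
  190 mF → 190
  1420 μF = 1420 × 10⁻³ mF = 1.42
  94100 μF = 94100 × 10⁻³ mF = 94.1
  5.11 mF → 5.11
  8.56 mF → 8.56
Sum: 190 + 1.42 + 94.1 + 5.11 + 8.56 = 299.19

299.19 mF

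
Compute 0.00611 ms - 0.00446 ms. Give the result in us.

In us:
  0.00611 ms = 0.00611 × 10³ us = 6.11
  0.00446 ms = 0.00446 × 10³ us = 4.46
Difference: 6.11 - 4.46 = 1.65

1.65 us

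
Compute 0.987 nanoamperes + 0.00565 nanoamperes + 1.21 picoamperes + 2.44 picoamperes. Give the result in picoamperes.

In picoamperes:
  0.987 nanoamperes = 0.987 × 10^3 picoamperes = 987
  0.00565 nanoamperes = 0.00565 × 10^3 picoamperes = 5.65
  1.21 picoamperes → 1.21
  2.44 picoamperes → 2.44
Sum: 987 + 5.65 + 1.21 + 2.44 = 996.3

996.3 picoamperes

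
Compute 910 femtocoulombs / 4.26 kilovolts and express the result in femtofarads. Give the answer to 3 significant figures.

0.214 femtofarads

(910 × 10^-15) / (4.26 × 10^3) = 213.62 × 10^-18 F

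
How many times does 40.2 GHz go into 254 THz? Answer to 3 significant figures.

6320

(254 × 10¹²) / (40.2 × 10⁹) = 6.318 × 10³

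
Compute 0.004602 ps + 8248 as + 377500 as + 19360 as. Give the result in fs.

409.71 fs

In fs:
  0.004602 ps = 0.004602 × 10³ fs = 4.602
  8248 as = 8248 × 10⁻³ fs = 8.248
  377500 as = 377500 × 10⁻³ fs = 377.5
  19360 as = 19360 × 10⁻³ fs = 19.36
Sum: 4.602 + 8.248 + 377.5 + 19.36 = 409.71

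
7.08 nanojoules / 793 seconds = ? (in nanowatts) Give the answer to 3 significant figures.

0.00893 nanowatts

(7.08e-9) / (793) = 0.0089281e-9 W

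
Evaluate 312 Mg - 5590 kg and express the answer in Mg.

306.41 Mg

In Mg:
  312 Mg → 312
  5590 kg = 5590e-3 Mg = 5.59
Difference: 312 - 5.59 = 306.41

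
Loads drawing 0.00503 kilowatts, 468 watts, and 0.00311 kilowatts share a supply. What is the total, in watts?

476.14 watts

In watts:
  0.00503 kilowatts = 0.00503 × 10³ watts = 5.03
  468 watts → 468
  0.00311 kilowatts = 0.00311 × 10³ watts = 3.11
Sum: 5.03 + 468 + 3.11 = 476.14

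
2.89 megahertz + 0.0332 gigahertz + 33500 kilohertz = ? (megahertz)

In megahertz:
  2.89 megahertz → 2.89
  0.0332 gigahertz = 0.0332e3 megahertz = 33.2
  33500 kilohertz = 33500e-3 megahertz = 33.5
Sum: 2.89 + 33.2 + 33.5 = 69.59

69.59 megahertz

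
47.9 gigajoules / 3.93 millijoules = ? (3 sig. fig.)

(47.9e9) / (3.93e-3) = 12.19e12

12200000000000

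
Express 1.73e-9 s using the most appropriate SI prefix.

1.73 ns

= 1.73e-9 s; 1e-9 is nano.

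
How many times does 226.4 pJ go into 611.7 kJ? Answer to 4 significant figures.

2702000000000000

(611.7 × 10^3) / (226.4 × 10^-12) = 2.7019 × 10^15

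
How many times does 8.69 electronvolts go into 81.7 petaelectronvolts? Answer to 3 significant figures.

(81.7e15) / (8.69) = 9.402e15

9400000000000000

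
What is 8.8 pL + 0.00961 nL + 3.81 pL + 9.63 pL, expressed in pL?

In pL:
  8.8 pL → 8.8
  0.00961 nL = 0.00961 × 10³ pL = 9.61
  3.81 pL → 3.81
  9.63 pL → 9.63
Sum: 8.8 + 9.61 + 3.81 + 9.63 = 31.85

31.85 pL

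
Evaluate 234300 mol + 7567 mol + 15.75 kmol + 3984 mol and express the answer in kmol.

In kmol:
  234300 mol = 234300 × 10^-3 kmol = 234.3
  7567 mol = 7567 × 10^-3 kmol = 7.567
  15.75 kmol → 15.75
  3984 mol = 3984 × 10^-3 kmol = 3.984
Sum: 234.3 + 7.567 + 15.75 + 3.984 = 261.601

261.601 kmol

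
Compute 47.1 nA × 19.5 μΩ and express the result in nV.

0.00091845 nV

47.1 × 10^-9 × 19.5 × 10^-6 = 918.45 × 10^-15 V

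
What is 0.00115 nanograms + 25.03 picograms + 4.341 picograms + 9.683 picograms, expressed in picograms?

In picograms:
  0.00115 nanograms = 0.00115 × 10^3 picograms = 1.15
  25.03 picograms → 25.03
  4.341 picograms → 4.341
  9.683 picograms → 9.683
Sum: 1.15 + 25.03 + 4.341 + 9.683 = 40.204

40.204 picograms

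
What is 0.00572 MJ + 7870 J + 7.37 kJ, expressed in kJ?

In kJ:
  0.00572 MJ = 0.00572 × 10³ kJ = 5.72
  7870 J = 7870 × 10⁻³ kJ = 7.87
  7.37 kJ → 7.37
Sum: 5.72 + 7.87 + 7.37 = 20.96

20.96 kJ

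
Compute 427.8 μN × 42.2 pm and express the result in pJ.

427.8 × 10⁻⁶ × 42.2 × 10⁻¹² = 18053.16 × 10⁻¹⁸ J

0.01805316 pJ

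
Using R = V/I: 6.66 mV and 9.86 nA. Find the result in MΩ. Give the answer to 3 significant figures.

0.675 MΩ

(6.66e-3) / (9.86e-9) = 0.67546e6 Ω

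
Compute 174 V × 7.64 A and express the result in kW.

174 × 7.64 = 1329.36 W

1.32936 kW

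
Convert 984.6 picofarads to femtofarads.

984600 femtofarads

pico = 10^-12, femto = 10^-15; factor is 10^3.
984.6 × 10^3 = 984600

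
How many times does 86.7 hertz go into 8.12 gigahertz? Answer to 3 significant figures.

93700000

(8.12e9) / (86.7) = 0.09366e9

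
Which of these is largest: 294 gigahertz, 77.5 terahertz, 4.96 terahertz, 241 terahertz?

241 terahertz

294 gigahertz = 294000000000 hertz
77.5 terahertz = 77500000000000 hertz
4.96 terahertz = 4960000000000 hertz
241 terahertz = 241000000000000 hertz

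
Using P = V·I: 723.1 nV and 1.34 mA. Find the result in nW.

0.968954 nW

723.1 × 10^-9 × 1.34 × 10^-3 = 968.954 × 10^-12 W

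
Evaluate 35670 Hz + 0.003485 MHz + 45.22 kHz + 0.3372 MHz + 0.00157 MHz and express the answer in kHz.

In kHz:
  35670 Hz = 35670 × 10^-3 kHz = 35.67
  0.003485 MHz = 0.003485 × 10^3 kHz = 3.485
  45.22 kHz → 45.22
  0.3372 MHz = 0.3372 × 10^3 kHz = 337.2
  0.00157 MHz = 0.00157 × 10^3 kHz = 1.57
Sum: 35.67 + 3.485 + 45.22 + 337.2 + 1.57 = 423.145

423.145 kHz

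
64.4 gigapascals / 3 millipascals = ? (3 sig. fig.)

(64.4e9) / (3e-3) = 21.47e12

21500000000000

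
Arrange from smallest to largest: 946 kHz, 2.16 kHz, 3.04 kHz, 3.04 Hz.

946 kHz = 946000 Hz
2.16 kHz = 2160 Hz
3.04 kHz = 3040 Hz
3.04 Hz = 3.04 Hz

3.04 Hz < 2.16 kHz < 3.04 kHz < 946 kHz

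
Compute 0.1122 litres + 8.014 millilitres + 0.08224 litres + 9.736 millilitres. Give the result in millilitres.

In millilitres:
  0.1122 litres = 0.1122e3 millilitres = 112.2
  8.014 millilitres → 8.014
  0.08224 litres = 0.08224e3 millilitres = 82.24
  9.736 millilitres → 9.736
Sum: 112.2 + 8.014 + 82.24 + 9.736 = 212.19

212.19 millilitres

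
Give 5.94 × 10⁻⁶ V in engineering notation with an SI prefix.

= 5.94 × 10⁻⁶ V; 10⁻⁶ is micro.

5.94 μV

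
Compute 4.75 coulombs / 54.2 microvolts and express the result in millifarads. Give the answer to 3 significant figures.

(4.75) / (54.2 × 10^-6) = 0.087638 × 10^6 F

87600000 millifarads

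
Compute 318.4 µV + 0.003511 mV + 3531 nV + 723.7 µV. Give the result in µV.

1049.142 µV

In µV:
  318.4 µV → 318.4
  0.003511 mV = 0.003511e3 µV = 3.511
  3531 nV = 3531e-3 µV = 3.531
  723.7 µV → 723.7
Sum: 318.4 + 3.511 + 3.531 + 723.7 = 1049.142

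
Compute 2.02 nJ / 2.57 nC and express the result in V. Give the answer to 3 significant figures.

(2.02e-9) / (2.57e-9) = 0.78599 V

0.786 V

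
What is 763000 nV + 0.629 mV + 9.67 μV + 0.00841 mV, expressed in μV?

In μV:
  763000 nV = 763000 × 10⁻³ μV = 763
  0.629 mV = 0.629 × 10³ μV = 629
  9.67 μV → 9.67
  0.00841 mV = 0.00841 × 10³ μV = 8.41
Sum: 763 + 629 + 9.67 + 8.41 = 1410.08

1410.08 μV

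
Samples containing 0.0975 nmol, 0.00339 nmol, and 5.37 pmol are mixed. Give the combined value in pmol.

106.26 pmol

In pmol:
  0.0975 nmol = 0.0975 × 10³ pmol = 97.5
  0.00339 nmol = 0.00339 × 10³ pmol = 3.39
  5.37 pmol → 5.37
Sum: 97.5 + 3.39 + 5.37 = 106.26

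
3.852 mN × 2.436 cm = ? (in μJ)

93.83472 μJ

3.852 × 10^-3 × 2.436 × 10^-2 = 9.383472 × 10^-5 J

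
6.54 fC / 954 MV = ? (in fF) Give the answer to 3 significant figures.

(6.54e-15) / (954e6) = 0.0068553e-21 F

0.00000000686 fF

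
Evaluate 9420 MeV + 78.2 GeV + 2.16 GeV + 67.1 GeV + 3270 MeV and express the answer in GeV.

In GeV:
  9420 MeV = 9420e-3 GeV = 9.42
  78.2 GeV → 78.2
  2.16 GeV → 2.16
  67.1 GeV → 67.1
  3270 MeV = 3270e-3 GeV = 3.27
Sum: 9.42 + 78.2 + 2.16 + 67.1 + 3.27 = 160.15

160.15 GeV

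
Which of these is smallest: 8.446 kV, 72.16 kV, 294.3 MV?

8.446 kV

8.446 kV = 8446 V
72.16 kV = 72160 V
294.3 MV = 294300000 V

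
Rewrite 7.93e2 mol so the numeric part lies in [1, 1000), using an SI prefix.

= 793 mol; mantissa already in [1, 1000).

793 mol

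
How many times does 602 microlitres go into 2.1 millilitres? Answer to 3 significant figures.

(2.1e-3) / (602e-6) = 0.003488e3

3.49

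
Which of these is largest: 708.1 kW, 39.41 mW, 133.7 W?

708.1 kW = 708100 W
39.41 mW = 0.03941 W
133.7 W = 133.7 W

708.1 kW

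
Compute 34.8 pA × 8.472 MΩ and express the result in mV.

34.8e-12 × 8.472e6 = 294.8256e-6 V

0.2948256 mV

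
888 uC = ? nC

micro = 1e-6, nano = 1e-9; factor is 1e3.
888 × 1e3 = 888000

888000 nC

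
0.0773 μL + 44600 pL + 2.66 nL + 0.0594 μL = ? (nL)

183.96 nL

In nL:
  0.0773 μL = 0.0773e3 nL = 77.3
  44600 pL = 44600e-3 nL = 44.6
  2.66 nL → 2.66
  0.0594 μL = 0.0594e3 nL = 59.4
Sum: 77.3 + 44.6 + 2.66 + 59.4 = 183.96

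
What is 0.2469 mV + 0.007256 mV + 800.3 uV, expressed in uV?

In uV:
  0.2469 mV = 0.2469 × 10^3 uV = 246.9
  0.007256 mV = 0.007256 × 10^3 uV = 7.256
  800.3 uV → 800.3
Sum: 246.9 + 7.256 + 800.3 = 1054.456

1054.456 uV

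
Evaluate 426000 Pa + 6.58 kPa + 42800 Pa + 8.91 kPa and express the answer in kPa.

484.29 kPa

In kPa:
  426000 Pa = 426000 × 10⁻³ kPa = 426
  6.58 kPa → 6.58
  42800 Pa = 42800 × 10⁻³ kPa = 42.8
  8.91 kPa → 8.91
Sum: 426 + 6.58 + 42.8 + 8.91 = 484.29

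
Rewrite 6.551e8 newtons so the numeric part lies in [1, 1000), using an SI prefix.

= 655.1e6 newtons; 1e6 is mega.

655.1 meganewtons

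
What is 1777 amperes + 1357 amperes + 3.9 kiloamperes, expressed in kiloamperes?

7.034 kiloamperes

In kiloamperes:
  1777 amperes = 1777 × 10^-3 kiloamperes = 1.777
  1357 amperes = 1357 × 10^-3 kiloamperes = 1.357
  3.9 kiloamperes → 3.9
Sum: 1.777 + 1.357 + 3.9 = 7.034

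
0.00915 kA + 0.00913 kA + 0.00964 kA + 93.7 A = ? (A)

In A:
  0.00915 kA = 0.00915e3 A = 9.15
  0.00913 kA = 0.00913e3 A = 9.13
  0.00964 kA = 0.00964e3 A = 9.64
  93.7 A → 93.7
Sum: 9.15 + 9.13 + 9.64 + 93.7 = 121.62

121.62 A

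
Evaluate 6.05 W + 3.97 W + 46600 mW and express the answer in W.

In W:
  6.05 W → 6.05
  3.97 W → 3.97
  46600 mW = 46600 × 10^-3 W = 46.6
Sum: 6.05 + 3.97 + 46.6 = 56.62

56.62 W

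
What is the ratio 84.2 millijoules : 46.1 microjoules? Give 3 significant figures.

1830

(84.2e-3) / (46.1e-6) = 1.826e3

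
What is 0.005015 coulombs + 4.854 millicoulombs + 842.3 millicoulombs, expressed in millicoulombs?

852.169 millicoulombs

In millicoulombs:
  0.005015 coulombs = 0.005015 × 10³ millicoulombs = 5.015
  4.854 millicoulombs → 4.854
  842.3 millicoulombs → 842.3
Sum: 5.015 + 4.854 + 842.3 = 852.169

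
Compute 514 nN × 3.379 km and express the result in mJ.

514 × 10^-9 × 3.379 × 10^3 = 1736.806 × 10^-6 J

1.736806 mJ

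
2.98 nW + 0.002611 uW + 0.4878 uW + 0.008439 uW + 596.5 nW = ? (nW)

1098.33 nW

In nW:
  2.98 nW → 2.98
  0.002611 uW = 0.002611 × 10^3 nW = 2.611
  0.4878 uW = 0.4878 × 10^3 nW = 487.8
  0.008439 uW = 0.008439 × 10^3 nW = 8.439
  596.5 nW → 596.5
Sum: 2.98 + 2.611 + 487.8 + 8.439 + 596.5 = 1098.33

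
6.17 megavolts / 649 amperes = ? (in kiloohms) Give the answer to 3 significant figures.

(6.17 × 10^6) / (649) = 0.0095069 × 10^6 Ω

9.51 kiloohms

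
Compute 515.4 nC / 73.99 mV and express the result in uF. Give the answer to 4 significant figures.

(515.4 × 10⁻⁹) / (73.99 × 10⁻³) = 6.96581 × 10⁻⁶ F

6.966 uF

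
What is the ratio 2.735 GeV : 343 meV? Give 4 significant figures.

(2.735e9) / (343e-3) = 0.0079738e12

7974000000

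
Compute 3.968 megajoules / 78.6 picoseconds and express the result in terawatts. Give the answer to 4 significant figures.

50480 terawatts

(3.968 × 10^6) / (78.6 × 10^-12) = 0.0504835 × 10^18 W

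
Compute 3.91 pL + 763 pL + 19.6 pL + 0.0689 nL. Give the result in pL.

855.41 pL

In pL:
  3.91 pL → 3.91
  763 pL → 763
  19.6 pL → 19.6
  0.0689 nL = 0.0689 × 10³ pL = 68.9
Sum: 3.91 + 763 + 19.6 + 68.9 = 855.41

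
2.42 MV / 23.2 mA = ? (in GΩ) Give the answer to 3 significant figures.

0.104 GΩ

(2.42 × 10⁶) / (23.2 × 10⁻³) = 0.10431 × 10⁹ Ω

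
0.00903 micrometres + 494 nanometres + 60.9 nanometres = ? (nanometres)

563.93 nanometres

In nanometres:
  0.00903 micrometres = 0.00903e3 nanometres = 9.03
  494 nanometres → 494
  60.9 nanometres → 60.9
Sum: 9.03 + 494 + 60.9 = 563.93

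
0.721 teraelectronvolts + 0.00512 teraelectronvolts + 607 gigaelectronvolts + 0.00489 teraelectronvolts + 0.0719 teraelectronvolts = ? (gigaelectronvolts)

In gigaelectronvolts:
  0.721 teraelectronvolts = 0.721 × 10³ gigaelectronvolts = 721
  0.00512 teraelectronvolts = 0.00512 × 10³ gigaelectronvolts = 5.12
  607 gigaelectronvolts → 607
  0.00489 teraelectronvolts = 0.00489 × 10³ gigaelectronvolts = 4.89
  0.0719 teraelectronvolts = 0.0719 × 10³ gigaelectronvolts = 71.9
Sum: 721 + 5.12 + 607 + 4.89 + 71.9 = 1409.91

1409.91 gigaelectronvolts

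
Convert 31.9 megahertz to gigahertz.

0.0319 gigahertz

mega = 10⁶, giga = 10⁹; factor is 10⁻³.
31.9 × 10⁻³ = 0.0319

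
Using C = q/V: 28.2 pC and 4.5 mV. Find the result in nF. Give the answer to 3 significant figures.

6.27 nF

(28.2 × 10⁻¹²) / (4.5 × 10⁻³) = 6.2667 × 10⁻⁹ F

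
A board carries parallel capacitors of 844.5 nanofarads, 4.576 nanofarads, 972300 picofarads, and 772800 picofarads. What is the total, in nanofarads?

In nanofarads:
  844.5 nanofarads → 844.5
  4.576 nanofarads → 4.576
  972300 picofarads = 972300 × 10⁻³ nanofarads = 972.3
  772800 picofarads = 772800 × 10⁻³ nanofarads = 772.8
Sum: 844.5 + 4.576 + 972.3 + 772.8 = 2594.176

2594.176 nanofarads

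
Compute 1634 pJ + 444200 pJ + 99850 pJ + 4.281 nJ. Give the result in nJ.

549.965 nJ

In nJ:
  1634 pJ = 1634 × 10^-3 nJ = 1.634
  444200 pJ = 444200 × 10^-3 nJ = 444.2
  99850 pJ = 99850 × 10^-3 nJ = 99.85
  4.281 nJ → 4.281
Sum: 1.634 + 444.2 + 99.85 + 4.281 = 549.965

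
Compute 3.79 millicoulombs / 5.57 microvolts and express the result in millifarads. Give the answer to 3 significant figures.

(3.79 × 10⁻³) / (5.57 × 10⁻⁶) = 0.68043 × 10³ F

680000 millifarads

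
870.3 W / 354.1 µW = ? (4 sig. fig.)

2458000

(870.3) / (354.1e-6) = 2.4578e6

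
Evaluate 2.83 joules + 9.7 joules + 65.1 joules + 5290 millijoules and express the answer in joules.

82.92 joules

In joules:
  2.83 joules → 2.83
  9.7 joules → 9.7
  65.1 joules → 65.1
  5290 millijoules = 5290 × 10⁻³ joules = 5.29
Sum: 2.83 + 9.7 + 65.1 + 5.29 = 82.92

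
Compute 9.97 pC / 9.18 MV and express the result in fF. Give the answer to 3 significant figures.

(9.97e-12) / (9.18e6) = 1.0861e-18 F

0.00109 fF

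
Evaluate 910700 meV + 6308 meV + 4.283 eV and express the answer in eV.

921.291 eV

In eV:
  910700 meV = 910700 × 10^-3 eV = 910.7
  6308 meV = 6308 × 10^-3 eV = 6.308
  4.283 eV → 4.283
Sum: 910.7 + 6.308 + 4.283 = 921.291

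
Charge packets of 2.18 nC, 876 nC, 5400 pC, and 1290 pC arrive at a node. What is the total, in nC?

In nC:
  2.18 nC → 2.18
  876 nC → 876
  5400 pC = 5400 × 10⁻³ nC = 5.4
  1290 pC = 1290 × 10⁻³ nC = 1.29
Sum: 2.18 + 876 + 5.4 + 1.29 = 884.87

884.87 nC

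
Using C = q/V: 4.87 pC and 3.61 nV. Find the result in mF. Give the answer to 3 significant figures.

1.35 mF

(4.87 × 10⁻¹²) / (3.61 × 10⁻⁹) = 1.349 × 10⁻³ F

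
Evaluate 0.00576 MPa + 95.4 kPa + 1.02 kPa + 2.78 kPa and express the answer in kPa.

In kPa:
  0.00576 MPa = 0.00576 × 10^3 kPa = 5.76
  95.4 kPa → 95.4
  1.02 kPa → 1.02
  2.78 kPa → 2.78
Sum: 5.76 + 95.4 + 1.02 + 2.78 = 104.96

104.96 kPa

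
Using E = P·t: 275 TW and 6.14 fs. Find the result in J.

275 × 10^12 × 6.14 × 10^-15 = 1688.5 × 10^-3 J

1.6885 J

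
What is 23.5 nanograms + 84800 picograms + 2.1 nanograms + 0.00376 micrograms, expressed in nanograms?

In nanograms:
  23.5 nanograms → 23.5
  84800 picograms = 84800 × 10⁻³ nanograms = 84.8
  2.1 nanograms → 2.1
  0.00376 micrograms = 0.00376 × 10³ nanograms = 3.76
Sum: 23.5 + 84.8 + 2.1 + 3.76 = 114.16

114.16 nanograms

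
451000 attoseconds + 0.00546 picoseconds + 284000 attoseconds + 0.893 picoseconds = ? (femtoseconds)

1633.46 femtoseconds

In femtoseconds:
  451000 attoseconds = 451000 × 10^-3 femtoseconds = 451
  0.00546 picoseconds = 0.00546 × 10^3 femtoseconds = 5.46
  284000 attoseconds = 284000 × 10^-3 femtoseconds = 284
  0.893 picoseconds = 0.893 × 10^3 femtoseconds = 893
Sum: 451 + 5.46 + 284 + 893 = 1633.46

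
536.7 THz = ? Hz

536700000000000 Hz

tera = 10¹², (no prefix) = 10⁰; factor is 10¹².
536.7 × 10¹² = 536700000000000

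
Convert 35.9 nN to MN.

nano = 10^-9, mega = 10^6; factor is 10^-15.
35.9 × 10^-15 = 0.0000000000000359

0.0000000000000359 MN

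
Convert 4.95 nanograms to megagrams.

0.00000000000000495 megagrams

nano = 10⁻⁹, mega = 10⁶; factor is 10⁻¹⁵.
4.95 × 10⁻¹⁵ = 0.00000000000000495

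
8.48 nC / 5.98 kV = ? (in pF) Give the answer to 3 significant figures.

(8.48 × 10^-9) / (5.98 × 10^3) = 1.4181 × 10^-12 F

1.42 pF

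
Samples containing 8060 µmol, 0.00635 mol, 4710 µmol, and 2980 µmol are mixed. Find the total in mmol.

22.1 mmol

In mmol:
  8060 µmol = 8060e-3 mmol = 8.06
  0.00635 mol = 0.00635e3 mmol = 6.35
  4710 µmol = 4710e-3 mmol = 4.71
  2980 µmol = 2980e-3 mmol = 2.98
Sum: 8.06 + 6.35 + 4.71 + 2.98 = 22.1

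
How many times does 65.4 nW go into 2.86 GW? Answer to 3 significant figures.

43700000000000000

(2.86 × 10⁹) / (65.4 × 10⁻⁹) = 0.04373 × 10¹⁸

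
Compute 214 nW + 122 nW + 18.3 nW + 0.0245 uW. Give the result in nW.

378.8 nW

In nW:
  214 nW → 214
  122 nW → 122
  18.3 nW → 18.3
  0.0245 uW = 0.0245 × 10^3 nW = 24.5
Sum: 214 + 122 + 18.3 + 24.5 = 378.8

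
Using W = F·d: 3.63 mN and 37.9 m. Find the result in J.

3.63 × 10⁻³ × 37.9 = 137.577 × 10⁻³ J

0.137577 J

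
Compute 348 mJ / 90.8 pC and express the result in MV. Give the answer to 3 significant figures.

3830 MV

(348 × 10⁻³) / (90.8 × 10⁻¹²) = 3.8326 × 10⁹ V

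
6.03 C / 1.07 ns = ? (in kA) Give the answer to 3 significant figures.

(6.03) / (1.07 × 10^-9) = 5.6355 × 10^9 A

5640000 kA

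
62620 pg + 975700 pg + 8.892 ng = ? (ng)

In ng:
  62620 pg = 62620e-3 ng = 62.62
  975700 pg = 975700e-3 ng = 975.7
  8.892 ng → 8.892
Sum: 62.62 + 975.7 + 8.892 = 1047.212

1047.212 ng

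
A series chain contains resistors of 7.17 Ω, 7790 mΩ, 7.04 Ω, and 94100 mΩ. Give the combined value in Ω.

116.1 Ω

In Ω:
  7.17 Ω → 7.17
  7790 mΩ = 7790 × 10^-3 Ω = 7.79
  7.04 Ω → 7.04
  94100 mΩ = 94100 × 10^-3 Ω = 94.1
Sum: 7.17 + 7.79 + 7.04 + 94.1 = 116.1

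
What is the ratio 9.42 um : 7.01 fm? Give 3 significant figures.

1340000000

(9.42 × 10⁻⁶) / (7.01 × 10⁻¹⁵) = 1.344 × 10⁹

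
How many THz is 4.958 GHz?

0.004958 THz

giga = 10⁹, tera = 10¹²; factor is 10⁻³.
4.958 × 10⁻³ = 0.004958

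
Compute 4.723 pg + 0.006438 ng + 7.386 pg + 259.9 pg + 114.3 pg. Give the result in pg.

In pg:
  4.723 pg → 4.723
  0.006438 ng = 0.006438 × 10³ pg = 6.438
  7.386 pg → 7.386
  259.9 pg → 259.9
  114.3 pg → 114.3
Sum: 4.723 + 6.438 + 7.386 + 259.9 + 114.3 = 392.747

392.747 pg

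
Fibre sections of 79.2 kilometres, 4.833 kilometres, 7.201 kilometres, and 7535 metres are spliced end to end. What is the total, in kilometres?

98.769 kilometres

In kilometres:
  79.2 kilometres → 79.2
  4.833 kilometres → 4.833
  7.201 kilometres → 7.201
  7535 metres = 7535 × 10^-3 kilometres = 7.535
Sum: 79.2 + 4.833 + 7.201 + 7.535 = 98.769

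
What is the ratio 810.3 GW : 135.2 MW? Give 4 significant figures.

(810.3 × 10^9) / (135.2 × 10^6) = 5.9933 × 10^3

5993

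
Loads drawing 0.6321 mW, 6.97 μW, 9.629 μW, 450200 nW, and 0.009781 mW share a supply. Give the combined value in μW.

In μW:
  0.6321 mW = 0.6321 × 10³ μW = 632.1
  6.97 μW → 6.97
  9.629 μW → 9.629
  450200 nW = 450200 × 10⁻³ μW = 450.2
  0.009781 mW = 0.009781 × 10³ μW = 9.781
Sum: 632.1 + 6.97 + 9.629 + 450.2 + 9.781 = 1108.68

1108.68 μW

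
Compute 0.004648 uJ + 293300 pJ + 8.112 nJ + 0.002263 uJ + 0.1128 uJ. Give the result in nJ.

In nJ:
  0.004648 uJ = 0.004648e3 nJ = 4.648
  293300 pJ = 293300e-3 nJ = 293.3
  8.112 nJ → 8.112
  0.002263 uJ = 0.002263e3 nJ = 2.263
  0.1128 uJ = 0.1128e3 nJ = 112.8
Sum: 4.648 + 293.3 + 8.112 + 2.263 + 112.8 = 421.123

421.123 nJ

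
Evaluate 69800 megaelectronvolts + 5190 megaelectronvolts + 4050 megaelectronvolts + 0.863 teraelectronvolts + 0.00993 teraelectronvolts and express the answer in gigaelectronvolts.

In gigaelectronvolts:
  69800 megaelectronvolts = 69800 × 10^-3 gigaelectronvolts = 69.8
  5190 megaelectronvolts = 5190 × 10^-3 gigaelectronvolts = 5.19
  4050 megaelectronvolts = 4050 × 10^-3 gigaelectronvolts = 4.05
  0.863 teraelectronvolts = 0.863 × 10^3 gigaelectronvolts = 863
  0.00993 teraelectronvolts = 0.00993 × 10^3 gigaelectronvolts = 9.93
Sum: 69.8 + 5.19 + 4.05 + 863 + 9.93 = 951.97

951.97 gigaelectronvolts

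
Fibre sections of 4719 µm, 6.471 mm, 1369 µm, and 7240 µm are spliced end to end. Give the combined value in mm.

In mm:
  4719 µm = 4719e-3 mm = 4.719
  6.471 mm → 6.471
  1369 µm = 1369e-3 mm = 1.369
  7240 µm = 7240e-3 mm = 7.24
Sum: 4.719 + 6.471 + 1.369 + 7.24 = 19.799

19.799 mm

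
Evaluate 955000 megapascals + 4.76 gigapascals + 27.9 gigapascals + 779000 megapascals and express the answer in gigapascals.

1766.66 gigapascals

In gigapascals:
  955000 megapascals = 955000 × 10⁻³ gigapascals = 955
  4.76 gigapascals → 4.76
  27.9 gigapascals → 27.9
  779000 megapascals = 779000 × 10⁻³ gigapascals = 779
Sum: 955 + 4.76 + 27.9 + 779 = 1766.66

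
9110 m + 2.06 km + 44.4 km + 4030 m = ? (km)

59.6 km

In km:
  9110 m = 9110 × 10⁻³ km = 9.11
  2.06 km → 2.06
  44.4 km → 44.4
  4030 m = 4030 × 10⁻³ km = 4.03
Sum: 9.11 + 2.06 + 44.4 + 4.03 = 59.6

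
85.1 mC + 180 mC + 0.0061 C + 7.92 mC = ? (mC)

279.12 mC

In mC:
  85.1 mC → 85.1
  180 mC → 180
  0.0061 C = 0.0061 × 10^3 mC = 6.1
  7.92 mC → 7.92
Sum: 85.1 + 180 + 6.1 + 7.92 = 279.12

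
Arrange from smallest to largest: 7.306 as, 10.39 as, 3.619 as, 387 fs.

7.306 as = 0.000000000000000007306 s
10.39 as = 0.00000000000000001039 s
3.619 as = 0.000000000000000003619 s
387 fs = 0.000000000000387 s

3.619 as < 7.306 as < 10.39 as < 387 fs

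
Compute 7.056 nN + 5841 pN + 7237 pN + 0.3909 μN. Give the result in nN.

In nN:
  7.056 nN → 7.056
  5841 pN = 5841 × 10^-3 nN = 5.841
  7237 pN = 7237 × 10^-3 nN = 7.237
  0.3909 μN = 0.3909 × 10^3 nN = 390.9
Sum: 7.056 + 5.841 + 7.237 + 390.9 = 411.034

411.034 nN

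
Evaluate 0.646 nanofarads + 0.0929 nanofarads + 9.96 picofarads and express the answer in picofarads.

748.86 picofarads

In picofarads:
  0.646 nanofarads = 0.646e3 picofarads = 646
  0.0929 nanofarads = 0.0929e3 picofarads = 92.9
  9.96 picofarads → 9.96
Sum: 646 + 92.9 + 9.96 = 748.86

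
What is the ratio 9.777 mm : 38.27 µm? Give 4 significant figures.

255.5

(9.777 × 10⁻³) / (38.27 × 10⁻⁶) = 0.25547 × 10³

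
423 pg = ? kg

0.000000000000423 kg

pico = 10⁻¹², kilo = 10³; factor is 10⁻¹⁵.
423 × 10⁻¹⁵ = 0.000000000000423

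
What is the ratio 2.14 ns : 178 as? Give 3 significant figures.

12000000

(2.14 × 10⁻⁹) / (178 × 10⁻¹⁸) = 0.01202 × 10⁹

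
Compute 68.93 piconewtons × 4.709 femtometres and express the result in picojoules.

0.00000000000032459137 picojoules

68.93e-12 × 4.709e-15 = 324.59137e-27 J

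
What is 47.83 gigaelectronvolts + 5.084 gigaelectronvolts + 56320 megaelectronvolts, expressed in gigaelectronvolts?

In gigaelectronvolts:
  47.83 gigaelectronvolts → 47.83
  5.084 gigaelectronvolts → 5.084
  56320 megaelectronvolts = 56320e-3 gigaelectronvolts = 56.32
Sum: 47.83 + 5.084 + 56.32 = 109.234

109.234 gigaelectronvolts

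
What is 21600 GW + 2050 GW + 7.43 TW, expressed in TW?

31.08 TW

In TW:
  21600 GW = 21600 × 10⁻³ TW = 21.6
  2050 GW = 2050 × 10⁻³ TW = 2.05
  7.43 TW → 7.43
Sum: 21.6 + 2.05 + 7.43 = 31.08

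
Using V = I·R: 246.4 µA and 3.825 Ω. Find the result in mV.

0.94248 mV

246.4 × 10^-6 × 3.825 = 942.48 × 10^-6 V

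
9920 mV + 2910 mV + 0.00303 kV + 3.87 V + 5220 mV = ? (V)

24.95 V

In V:
  9920 mV = 9920 × 10^-3 V = 9.92
  2910 mV = 2910 × 10^-3 V = 2.91
  0.00303 kV = 0.00303 × 10^3 V = 3.03
  3.87 V → 3.87
  5220 mV = 5220 × 10^-3 V = 5.22
Sum: 9.92 + 2.91 + 3.03 + 3.87 + 5.22 = 24.95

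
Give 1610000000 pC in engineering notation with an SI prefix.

1.61 mC

= 1.61e-3 C; 1e-3 is milli.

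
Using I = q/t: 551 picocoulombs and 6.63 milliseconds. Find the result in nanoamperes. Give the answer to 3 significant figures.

(551 × 10^-12) / (6.63 × 10^-3) = 83.107 × 10^-9 A

83.1 nanoamperes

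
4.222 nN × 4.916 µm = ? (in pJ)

0.020755352 pJ

4.222e-9 × 4.916e-6 = 20.755352e-15 J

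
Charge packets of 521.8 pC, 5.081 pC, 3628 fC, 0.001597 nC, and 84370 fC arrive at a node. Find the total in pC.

616.476 pC

In pC:
  521.8 pC → 521.8
  5.081 pC → 5.081
  3628 fC = 3628e-3 pC = 3.628
  0.001597 nC = 0.001597e3 pC = 1.597
  84370 fC = 84370e-3 pC = 84.37
Sum: 521.8 + 5.081 + 3.628 + 1.597 + 84.37 = 616.476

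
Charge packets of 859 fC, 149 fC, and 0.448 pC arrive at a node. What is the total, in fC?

In fC:
  859 fC → 859
  149 fC → 149
  0.448 pC = 0.448e3 fC = 448
Sum: 859 + 149 + 448 = 1456

1456 fC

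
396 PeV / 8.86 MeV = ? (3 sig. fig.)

44700000000

(396e15) / (8.86e6) = 44.7e9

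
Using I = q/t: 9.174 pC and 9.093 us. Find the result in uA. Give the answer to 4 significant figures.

(9.174 × 10^-12) / (9.093 × 10^-6) = 1.00891 × 10^-6 A

1.009 uA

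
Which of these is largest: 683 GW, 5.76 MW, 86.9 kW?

683 GW

683 GW = 683000000000 W
5.76 MW = 5760000 W
86.9 kW = 86900 W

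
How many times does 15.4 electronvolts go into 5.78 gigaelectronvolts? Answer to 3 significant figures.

(5.78e9) / (15.4) = 0.3753e9

375000000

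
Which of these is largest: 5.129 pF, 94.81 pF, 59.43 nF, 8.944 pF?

5.129 pF = 0.000000000005129 F
94.81 pF = 0.00000000009481 F
59.43 nF = 0.00000005943 F
8.944 pF = 0.000000000008944 F

59.43 nF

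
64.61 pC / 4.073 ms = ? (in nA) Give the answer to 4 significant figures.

(64.61e-12) / (4.073e-3) = 15.863e-9 A

15.86 nA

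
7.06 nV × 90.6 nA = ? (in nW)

7.06 × 10^-9 × 90.6 × 10^-9 = 639.636 × 10^-18 W

0.000000639636 nW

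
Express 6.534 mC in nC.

6534000 nC

milli = 10⁻³, nano = 10⁻⁹; factor is 10⁶.
6.534 × 10⁶ = 6534000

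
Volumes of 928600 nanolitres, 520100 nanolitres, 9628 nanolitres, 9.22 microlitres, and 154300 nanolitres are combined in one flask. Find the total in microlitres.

1621.848 microlitres

In microlitres:
  928600 nanolitres = 928600 × 10^-3 microlitres = 928.6
  520100 nanolitres = 520100 × 10^-3 microlitres = 520.1
  9628 nanolitres = 9628 × 10^-3 microlitres = 9.628
  9.22 microlitres → 9.22
  154300 nanolitres = 154300 × 10^-3 microlitres = 154.3
Sum: 928.6 + 520.1 + 9.628 + 9.22 + 154.3 = 1621.848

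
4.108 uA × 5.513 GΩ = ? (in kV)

4.108 × 10^-6 × 5.513 × 10^9 = 22.647404 × 10^3 V

22.647404 kV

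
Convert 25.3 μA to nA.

25300 nA

micro = 1e-6, nano = 1e-9; factor is 1e3.
25.3 × 1e3 = 25300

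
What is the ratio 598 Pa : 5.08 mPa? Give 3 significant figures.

(598) / (5.08 × 10^-3) = 117.7 × 10^3

118000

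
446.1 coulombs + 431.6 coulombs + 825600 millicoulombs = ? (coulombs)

In coulombs:
  446.1 coulombs → 446.1
  431.6 coulombs → 431.6
  825600 millicoulombs = 825600 × 10⁻³ coulombs = 825.6
Sum: 446.1 + 431.6 + 825.6 = 1703.3

1703.3 coulombs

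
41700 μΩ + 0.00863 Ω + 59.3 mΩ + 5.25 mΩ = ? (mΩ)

In mΩ:
  41700 μΩ = 41700 × 10^-3 mΩ = 41.7
  0.00863 Ω = 0.00863 × 10^3 mΩ = 8.63
  59.3 mΩ → 59.3
  5.25 mΩ → 5.25
Sum: 41.7 + 8.63 + 59.3 + 5.25 = 114.88

114.88 mΩ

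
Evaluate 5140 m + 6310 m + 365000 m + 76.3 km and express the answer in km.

In km:
  5140 m = 5140 × 10^-3 km = 5.14
  6310 m = 6310 × 10^-3 km = 6.31
  365000 m = 365000 × 10^-3 km = 365
  76.3 km → 76.3
Sum: 5.14 + 6.31 + 365 + 76.3 = 452.75

452.75 km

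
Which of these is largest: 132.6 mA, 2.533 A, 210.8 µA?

132.6 mA = 0.1326 A
2.533 A = 2.533 A
210.8 µA = 0.0002108 A

2.533 A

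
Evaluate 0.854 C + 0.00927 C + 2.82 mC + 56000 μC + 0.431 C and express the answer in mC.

1353.09 mC

In mC:
  0.854 C = 0.854 × 10^3 mC = 854
  0.00927 C = 0.00927 × 10^3 mC = 9.27
  2.82 mC → 2.82
  56000 μC = 56000 × 10^-3 mC = 56
  0.431 C = 0.431 × 10^3 mC = 431
Sum: 854 + 9.27 + 2.82 + 56 + 431 = 1353.09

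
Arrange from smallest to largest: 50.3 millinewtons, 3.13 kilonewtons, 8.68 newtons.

50.3 millinewtons < 8.68 newtons < 3.13 kilonewtons

50.3 millinewtons = 0.0503 newtons
3.13 kilonewtons = 3130 newtons
8.68 newtons = 8.68 newtons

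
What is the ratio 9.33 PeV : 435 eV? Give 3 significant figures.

(9.33 × 10^15) / (435) = 0.02145 × 10^15

21400000000000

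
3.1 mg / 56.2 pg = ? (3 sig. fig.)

55200000

(3.1 × 10^-3) / (56.2 × 10^-12) = 0.05516 × 10^9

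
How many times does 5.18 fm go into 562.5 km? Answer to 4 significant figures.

108600000000000000000

(562.5 × 10^3) / (5.18 × 10^-15) = 108.59 × 10^18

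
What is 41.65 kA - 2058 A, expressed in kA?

In kA:
  41.65 kA → 41.65
  2058 A = 2058e-3 kA = 2.058
Difference: 41.65 - 2.058 = 39.592

39.592 kA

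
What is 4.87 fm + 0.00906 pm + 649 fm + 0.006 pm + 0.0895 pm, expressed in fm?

In fm:
  4.87 fm → 4.87
  0.00906 pm = 0.00906 × 10³ fm = 9.06
  649 fm → 649
  0.006 pm = 0.006 × 10³ fm = 6
  0.0895 pm = 0.0895 × 10³ fm = 89.5
Sum: 4.87 + 9.06 + 649 + 6 + 89.5 = 758.43

758.43 fm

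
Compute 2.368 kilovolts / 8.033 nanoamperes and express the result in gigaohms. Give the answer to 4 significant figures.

(2.368 × 10^3) / (8.033 × 10^-9) = 0.294784 × 10^12 Ω

294.8 gigaohms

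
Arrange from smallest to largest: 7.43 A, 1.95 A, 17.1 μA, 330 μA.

7.43 A = 7.43 A
1.95 A = 1.95 A
17.1 μA = 0.0000171 A
330 μA = 0.00033 A

17.1 μA < 330 μA < 1.95 A < 7.43 A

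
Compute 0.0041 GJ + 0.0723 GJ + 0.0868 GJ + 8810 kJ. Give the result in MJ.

In MJ:
  0.0041 GJ = 0.0041 × 10³ MJ = 4.1
  0.0723 GJ = 0.0723 × 10³ MJ = 72.3
  0.0868 GJ = 0.0868 × 10³ MJ = 86.8
  8810 kJ = 8810 × 10⁻³ MJ = 8.81
Sum: 4.1 + 72.3 + 86.8 + 8.81 = 172.01

172.01 MJ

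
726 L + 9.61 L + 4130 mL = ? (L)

In L:
  726 L → 726
  9.61 L → 9.61
  4130 mL = 4130 × 10⁻³ L = 4.13
Sum: 726 + 9.61 + 4.13 = 739.74

739.74 L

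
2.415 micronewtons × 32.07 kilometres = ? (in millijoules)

2.415e-6 × 32.07e3 = 77.44905e-3 J

77.44905 millijoules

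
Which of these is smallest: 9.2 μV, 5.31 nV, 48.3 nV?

9.2 μV = 0.0000092 V
5.31 nV = 0.00000000531 V
48.3 nV = 0.0000000483 V

5.31 nV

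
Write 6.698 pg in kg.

pico = 1e-12, kilo = 1e3; factor is 1e-15.
6.698 × 1e-15 = 0.000000000000006698

0.000000000000006698 kg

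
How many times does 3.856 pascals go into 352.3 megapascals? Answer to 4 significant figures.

91360000

(352.3 × 10^6) / (3.856) = 91.364 × 10^6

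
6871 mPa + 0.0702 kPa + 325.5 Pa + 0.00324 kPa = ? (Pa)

In Pa:
  6871 mPa = 6871e-3 Pa = 6.871
  0.0702 kPa = 0.0702e3 Pa = 70.2
  325.5 Pa → 325.5
  0.00324 kPa = 0.00324e3 Pa = 3.24
Sum: 6.871 + 70.2 + 325.5 + 3.24 = 405.811

405.811 Pa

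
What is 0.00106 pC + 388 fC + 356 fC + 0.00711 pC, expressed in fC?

In fC:
  0.00106 pC = 0.00106 × 10³ fC = 1.06
  388 fC → 388
  356 fC → 356
  0.00711 pC = 0.00711 × 10³ fC = 7.11
Sum: 1.06 + 388 + 356 + 7.11 = 752.17

752.17 fC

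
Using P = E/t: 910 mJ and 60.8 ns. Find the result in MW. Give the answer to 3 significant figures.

(910 × 10⁻³) / (60.8 × 10⁻⁹) = 14.967 × 10⁶ W

15.0 MW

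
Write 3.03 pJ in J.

pico = 1e-12, (no prefix) = 1e0; factor is 1e-12.
3.03 × 1e-12 = 0.00000000000303

0.00000000000303 J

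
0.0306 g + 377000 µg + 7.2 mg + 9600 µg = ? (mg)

424.4 mg

In mg:
  0.0306 g = 0.0306 × 10^3 mg = 30.6
  377000 µg = 377000 × 10^-3 mg = 377
  7.2 mg → 7.2
  9600 µg = 9600 × 10^-3 mg = 9.6
Sum: 30.6 + 377 + 7.2 + 9.6 = 424.4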